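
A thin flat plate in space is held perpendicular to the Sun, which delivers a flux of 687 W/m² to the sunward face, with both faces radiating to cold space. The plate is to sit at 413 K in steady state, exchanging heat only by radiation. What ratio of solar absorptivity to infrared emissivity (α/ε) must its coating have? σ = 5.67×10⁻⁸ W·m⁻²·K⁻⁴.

α/ε ≈ 4.80

Balance: αS·A = εσ·2A·T⁴ ⇒ α/ε = 2σT⁴/S.
α/ε = 2·5.67×10⁻⁸·(413)⁴/687 = 2·5.67×10⁻⁸·2.909×10¹⁰/687.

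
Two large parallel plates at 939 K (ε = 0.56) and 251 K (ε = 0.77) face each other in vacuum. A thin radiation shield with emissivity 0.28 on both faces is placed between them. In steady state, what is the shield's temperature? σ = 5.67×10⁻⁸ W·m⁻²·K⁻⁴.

In steady state the net flux on the hot side equals that on the cold side.
σ(T₁⁴−T_s⁴)/D₁ = σ(T_s⁴−T₂⁴)/D₂, with D₁ = 1/ε₁+1/ε_s−1 = 4.357, D₂ = 1/ε_s+1/ε₂−1 = 3.870.
Solve for T_s⁴: T_s⁴ = (D₂·T₁⁴ + D₁·T₂⁴)/(D₁+D₂) = 3.678×10¹¹ K⁴.

T_s ≈ 779 K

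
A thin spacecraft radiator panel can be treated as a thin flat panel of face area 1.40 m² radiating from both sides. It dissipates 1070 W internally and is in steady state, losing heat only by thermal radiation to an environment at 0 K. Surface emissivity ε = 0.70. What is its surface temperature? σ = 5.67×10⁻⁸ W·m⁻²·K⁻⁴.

Steady state: internal power = radiated power, P = εσA T⁴.
Radiating area A = 2·1.40 = 2.800 m².
T⁴ = P/(εσA) = 1070/(0.70·5.67×10⁻⁸·2.800) = 9.628×10⁹ K⁴.
T = (9.628×10⁹)^(1/4).

T ≈ 313 K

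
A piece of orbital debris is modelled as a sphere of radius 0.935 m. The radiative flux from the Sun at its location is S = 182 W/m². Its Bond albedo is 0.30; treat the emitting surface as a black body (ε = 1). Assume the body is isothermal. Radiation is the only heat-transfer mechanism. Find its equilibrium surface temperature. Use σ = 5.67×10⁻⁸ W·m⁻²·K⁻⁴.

At equilibrium, absorbed power = emitted power.
Absorbing cross-section = πr² = 2.746 m²; emitting surface = 4πr² = 10.99 m² (ratio 4).
(1−a)S·A_cross = εσ·A_surf·T⁴  ⇒  T⁴ = (1−a)S/(4σ).
T⁴ = 0.700·182/(4·5.67×10⁻⁸) = 5.617×10⁸ K⁴.
T = (5.617×10⁸)^(1/4).

T ≈ 154 K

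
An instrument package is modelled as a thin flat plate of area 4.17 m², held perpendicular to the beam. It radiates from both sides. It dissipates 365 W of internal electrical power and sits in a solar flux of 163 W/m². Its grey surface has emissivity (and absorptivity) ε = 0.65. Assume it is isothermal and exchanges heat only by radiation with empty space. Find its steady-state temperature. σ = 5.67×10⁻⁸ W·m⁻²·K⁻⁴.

At steady state, absorbed solar power + internal power = radiated power.
Absorbed: α·S·A_cross = 0.65·163·4.170 = 441.8 W (cross-section A).
Total input = 441.8 + 365 = 806.8 W.
Radiated: εσ·A_surf·T⁴ with A_surf = 2A = 8.340 m².
T⁴ = 806.8/(0.65·5.67×10⁻⁸·8.340) = 2.625×10⁹ K⁴.

T ≈ 226 K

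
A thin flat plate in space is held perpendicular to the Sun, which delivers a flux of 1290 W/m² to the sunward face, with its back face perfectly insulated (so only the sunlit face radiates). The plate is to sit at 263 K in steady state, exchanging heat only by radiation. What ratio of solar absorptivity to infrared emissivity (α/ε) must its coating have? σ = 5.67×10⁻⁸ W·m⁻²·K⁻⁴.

Balance: αS·A = εσ·1A·T⁴ ⇒ α/ε = σT⁴/S.
α/ε = 5.67×10⁻⁸·(263)⁴/1290 = 5.67×10⁻⁸·4.784×10⁹/1290.

α/ε ≈ 0.210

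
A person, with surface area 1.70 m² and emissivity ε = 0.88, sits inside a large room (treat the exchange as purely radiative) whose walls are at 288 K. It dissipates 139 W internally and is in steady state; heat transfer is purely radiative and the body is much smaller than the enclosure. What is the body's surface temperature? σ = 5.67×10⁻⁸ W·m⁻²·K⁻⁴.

For a small grey body in a large enclosure, net radiated power = εσA(T⁴ − T_w⁴).
Steady state: P = εσA(T⁴ − T_w⁴) with A = 1.70 m².
T⁴ = P/(εσA) + T_w⁴ = 139/(0.88·5.67×10⁻⁸·1.700) + (288)⁴
    = 1.639×10⁹ + 6.880×10⁹ = 8.518×10⁹ K⁴.

T ≈ 304 K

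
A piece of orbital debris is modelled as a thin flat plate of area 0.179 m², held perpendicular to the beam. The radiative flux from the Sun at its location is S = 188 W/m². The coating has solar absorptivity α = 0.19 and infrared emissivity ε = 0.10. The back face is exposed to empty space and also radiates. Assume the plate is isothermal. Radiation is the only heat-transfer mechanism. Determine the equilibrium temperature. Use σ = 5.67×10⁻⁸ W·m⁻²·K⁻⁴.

At equilibrium, absorbed power = emitted power.
Absorbing cross-section = A = 0.1790 m²; emitting surface = 2A = 0.3580 m² (ratio 2).
αS·A_cross = εσ·A_surf·T⁴  ⇒  T⁴ = αS/(ε·2σ).
T⁴ = 0.190·188/(0.10·2·5.67×10⁻⁸) = 3.150×10⁹ K⁴.
T = (3.150×10⁹)^(1/4).

T ≈ 237 K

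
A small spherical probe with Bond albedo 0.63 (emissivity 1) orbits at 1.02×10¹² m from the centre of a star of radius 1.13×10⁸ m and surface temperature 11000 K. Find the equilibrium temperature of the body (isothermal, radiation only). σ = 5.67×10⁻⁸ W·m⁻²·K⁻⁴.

T ≈ 63.9 K

The star's surface emits σT_*⁴; at distance d the flux is S = σT_*⁴(R_*/d)².
S = 5.67×10⁻⁸·(11000)⁴·(1.13×10⁸/1.02×10¹²)² = 10.19 W/m².
For an isothermal sphere T⁴ = (1−a)S/(4σ) = 1.662×10⁷ K⁴.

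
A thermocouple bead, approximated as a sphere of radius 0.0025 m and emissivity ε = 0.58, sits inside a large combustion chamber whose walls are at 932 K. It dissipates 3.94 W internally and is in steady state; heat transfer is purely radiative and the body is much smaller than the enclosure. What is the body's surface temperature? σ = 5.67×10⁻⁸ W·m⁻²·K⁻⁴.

T ≈ 1230 K

For a small grey body in a large enclosure, net radiated power = εσA(T⁴ − T_w⁴).
Steady state: P = εσA(T⁴ − T_w⁴) with A = 4πr² = 7.854×10⁻⁵ m².
T⁴ = P/(εσA) + T_w⁴ = 3.94/(0.58·5.67×10⁻⁸·7.854×10⁻⁵) + (932)⁴
    = 1.525×10¹² + 7.545×10¹¹ = 2.280×10¹² K⁴.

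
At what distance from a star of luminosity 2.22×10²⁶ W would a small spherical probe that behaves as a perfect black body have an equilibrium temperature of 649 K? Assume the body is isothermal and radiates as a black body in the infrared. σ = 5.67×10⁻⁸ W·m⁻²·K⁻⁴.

For an isothermal black-emitting sphere, (1−a)S·πr² = σ·4πr²·T⁴ ⇒ S = 4σT⁴/(1−a).
S = 4·5.67×10⁻⁸·(649)⁴/1.00 = 40240 W/m².
Flux falls as S = L/(4πd²), so d = √(L/(4πS)) = √(2.22×10²⁶/(4π·40240)).

d ≈ 2.10×10¹⁰ m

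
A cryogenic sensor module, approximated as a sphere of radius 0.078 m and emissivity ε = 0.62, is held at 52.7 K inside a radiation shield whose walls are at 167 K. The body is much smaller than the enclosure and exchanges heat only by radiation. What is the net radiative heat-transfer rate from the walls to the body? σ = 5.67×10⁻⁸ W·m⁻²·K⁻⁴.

For a small grey body in a large enclosure: P_net = εσA(T_body⁴ − T_wall⁴).
A = 4πr² = 0.07645 m²; T_body⁴ − T_wall⁴ = 7.713×10⁶ − 7.778×10⁸ = -7.701×10⁸ K⁴.
|P_net| = 0.62·5.67×10⁻⁸·0.07645·7.701×10⁸.

P_net ≈ 2.07 W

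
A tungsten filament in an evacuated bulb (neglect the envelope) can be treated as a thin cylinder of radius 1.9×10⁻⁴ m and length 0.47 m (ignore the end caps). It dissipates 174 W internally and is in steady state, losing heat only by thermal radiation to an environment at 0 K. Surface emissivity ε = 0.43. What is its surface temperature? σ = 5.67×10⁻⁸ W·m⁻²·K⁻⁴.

T ≈ 1890 K

Steady state: internal power = radiated power, P = εσA T⁴.
Radiating area A = 2πrL = 5.611×10⁻⁴ m².
T⁴ = P/(εσA) = 174/(0.43·5.67×10⁻⁸·5.611×10⁻⁴) = 1.272×10¹³ K⁴.
T = (1.272×10¹³)^(1/4).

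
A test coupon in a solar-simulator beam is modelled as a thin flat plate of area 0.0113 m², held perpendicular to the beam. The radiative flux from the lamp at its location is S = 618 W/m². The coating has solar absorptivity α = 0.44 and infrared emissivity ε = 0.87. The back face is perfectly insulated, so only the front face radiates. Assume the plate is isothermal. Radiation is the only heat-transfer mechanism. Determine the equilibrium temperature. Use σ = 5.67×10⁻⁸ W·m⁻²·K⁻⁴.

T ≈ 272 K

At equilibrium, absorbed power = emitted power.
Absorbing cross-section = A = 0.01130 m²; emitting surface = A = 0.01130 m² (ratio 1).
αS·A_cross = εσ·A_surf·T⁴  ⇒  T⁴ = αS/(ε·1σ).
T⁴ = 0.440·618/(0.87·1·5.67×10⁻⁸) = 5.512×10⁹ K⁴.
T = (5.512×10⁹)^(1/4).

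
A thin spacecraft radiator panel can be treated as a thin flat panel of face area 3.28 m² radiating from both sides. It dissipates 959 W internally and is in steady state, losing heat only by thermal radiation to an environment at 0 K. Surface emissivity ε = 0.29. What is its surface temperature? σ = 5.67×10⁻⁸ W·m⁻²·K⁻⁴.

T ≈ 307 K

Steady state: internal power = radiated power, P = εσA T⁴.
Radiating area A = 2·3.28 = 6.560 m².
T⁴ = P/(εσA) = 959/(0.29·5.67×10⁻⁸·6.560) = 8.891×10⁹ K⁴.
T = (8.891×10⁹)^(1/4).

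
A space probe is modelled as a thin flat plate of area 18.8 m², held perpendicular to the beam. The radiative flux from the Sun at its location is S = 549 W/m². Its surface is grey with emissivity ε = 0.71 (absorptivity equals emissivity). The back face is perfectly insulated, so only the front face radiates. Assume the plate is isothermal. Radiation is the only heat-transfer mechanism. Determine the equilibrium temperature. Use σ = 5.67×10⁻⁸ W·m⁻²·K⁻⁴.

At equilibrium, absorbed power = emitted power.
Absorbing cross-section = A = 18.80 m²; emitting surface = A = 18.80 m² (ratio 1).
εS·A_cross = εσ·A_surf·T⁴  ⇒  T⁴ = S/(1σ)   (ε cancels).
T⁴ = 549/(1·5.67×10⁻⁸) = 9.683×10⁹ K⁴.
T = (9.683×10⁹)^(1/4).

T ≈ 314 K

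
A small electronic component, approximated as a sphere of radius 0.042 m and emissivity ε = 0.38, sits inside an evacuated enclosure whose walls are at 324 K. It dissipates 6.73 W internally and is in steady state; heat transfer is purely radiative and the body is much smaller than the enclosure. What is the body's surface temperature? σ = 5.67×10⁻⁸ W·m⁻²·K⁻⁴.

T ≈ 398 K

For a small grey body in a large enclosure, net radiated power = εσA(T⁴ − T_w⁴).
Steady state: P = εσA(T⁴ − T_w⁴) with A = 4πr² = 0.02217 m².
T⁴ = P/(εσA) + T_w⁴ = 6.73/(0.38·5.67×10⁻⁸·0.02217) + (324)⁴
    = 1.409×10¹⁰ + 1.102×10¹⁰ = 2.511×10¹⁰ K⁴.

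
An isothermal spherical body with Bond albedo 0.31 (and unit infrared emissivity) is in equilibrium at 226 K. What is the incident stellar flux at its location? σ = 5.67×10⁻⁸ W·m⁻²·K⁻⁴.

(1−a)S·πr² = σ·4πr²·T⁴ ⇒ S = 4σT⁴/(1−a).
S = 4·5.67×10⁻⁸·2.609×10⁹/0.690.

S ≈ 857 W/m²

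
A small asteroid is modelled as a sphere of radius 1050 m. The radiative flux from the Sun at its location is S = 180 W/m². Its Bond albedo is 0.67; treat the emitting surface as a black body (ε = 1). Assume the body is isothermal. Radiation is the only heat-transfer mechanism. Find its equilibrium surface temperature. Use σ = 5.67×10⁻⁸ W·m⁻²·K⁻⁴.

T ≈ 127 K

At equilibrium, absorbed power = emitted power.
Absorbing cross-section = πr² = 3.464×10⁶ m²; emitting surface = 4πr² = 1.385×10⁷ m² (ratio 4).
(1−a)S·A_cross = εσ·A_surf·T⁴  ⇒  T⁴ = (1−a)S/(4σ).
T⁴ = 0.330·180/(4·5.67×10⁻⁸) = 2.619×10⁸ K⁴.
T = (2.619×10⁸)^(1/4).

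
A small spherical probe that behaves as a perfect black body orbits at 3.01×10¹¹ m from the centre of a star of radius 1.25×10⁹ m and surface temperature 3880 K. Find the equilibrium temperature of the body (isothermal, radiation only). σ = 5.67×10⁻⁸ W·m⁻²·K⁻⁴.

T ≈ 177 K

The star's surface emits σT_*⁴; at distance d the flux is S = σT_*⁴(R_*/d)².
S = 5.67×10⁻⁸·(3880)⁴·(1.25×10⁹/3.01×10¹¹)² = 221.6 W/m².
For an isothermal sphere T⁴ = (1−a)S/(4σ) = 9.771×10⁸ K⁴.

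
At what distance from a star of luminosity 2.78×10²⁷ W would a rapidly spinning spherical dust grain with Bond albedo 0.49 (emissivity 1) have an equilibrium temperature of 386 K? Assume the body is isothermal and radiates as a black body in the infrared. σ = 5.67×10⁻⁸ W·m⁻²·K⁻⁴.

For an isothermal black-emitting sphere, (1−a)S·πr² = σ·4πr²·T⁴ ⇒ S = 4σT⁴/(1−a).
S = 4·5.67×10⁻⁸·(386)⁴/0.510 = 9872 W/m².
Flux falls as S = L/(4πd²), so d = √(L/(4πS)) = √(2.78×10²⁷/(4π·9872)).

d ≈ 1.50×10¹¹ m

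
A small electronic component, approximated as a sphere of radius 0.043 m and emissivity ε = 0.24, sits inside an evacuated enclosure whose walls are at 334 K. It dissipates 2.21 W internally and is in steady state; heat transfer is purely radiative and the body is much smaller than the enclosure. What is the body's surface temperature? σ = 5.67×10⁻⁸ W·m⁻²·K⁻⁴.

T ≈ 373 K

For a small grey body in a large enclosure, net radiated power = εσA(T⁴ − T_w⁴).
Steady state: P = εσA(T⁴ − T_w⁴) with A = 4πr² = 0.02324 m².
T⁴ = P/(εσA) + T_w⁴ = 2.21/(0.24·5.67×10⁻⁸·0.02324) + (334)⁴
    = 6.990×10⁹ + 1.244×10¹⁰ = 1.943×10¹⁰ K⁴.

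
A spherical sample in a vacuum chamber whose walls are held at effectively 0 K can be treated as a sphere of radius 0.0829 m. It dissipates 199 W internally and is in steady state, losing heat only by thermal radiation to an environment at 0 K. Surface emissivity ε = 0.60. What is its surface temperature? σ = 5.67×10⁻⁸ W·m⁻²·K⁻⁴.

T ≈ 510 K

Steady state: internal power = radiated power, P = εσA T⁴.
Radiating area A = 4πr² = 0.08636 m².
T⁴ = P/(εσA) = 199/(0.60·5.67×10⁻⁸·0.08636) = 6.773×10¹⁰ K⁴.
T = (6.773×10¹⁰)^(1/4).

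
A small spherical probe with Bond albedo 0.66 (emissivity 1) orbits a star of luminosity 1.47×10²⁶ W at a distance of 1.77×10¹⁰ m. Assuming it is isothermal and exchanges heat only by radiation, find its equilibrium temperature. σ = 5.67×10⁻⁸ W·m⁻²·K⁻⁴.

T ≈ 486 K

First find the stellar flux at distance d: S = L/(4πd²) = 1.47×10²⁶/(4π·(1.77×10¹⁰)²) = 37340 W/m².
For an isothermal sphere, absorbed (1−a)S·πr² = emitted σ·4πr²·T⁴, so T⁴ = (1−a)S/(4σ).
T⁴ = 0.340·37340/(4·5.67×10⁻⁸) = 5.598×10¹⁰ K⁴.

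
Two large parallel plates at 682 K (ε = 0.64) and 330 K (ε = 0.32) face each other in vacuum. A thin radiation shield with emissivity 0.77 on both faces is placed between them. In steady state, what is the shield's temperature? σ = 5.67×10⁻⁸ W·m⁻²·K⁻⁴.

In steady state the net flux on the hot side equals that on the cold side.
σ(T₁⁴−T_s⁴)/D₁ = σ(T_s⁴−T₂⁴)/D₂, with D₁ = 1/ε₁+1/ε_s−1 = 1.861, D₂ = 1/ε_s+1/ε₂−1 = 3.424.
Solve for T_s⁴: T_s⁴ = (D₂·T₁⁴ + D₁·T₂⁴)/(D₁+D₂) = 1.443×10¹¹ K⁴.

T_s ≈ 616 K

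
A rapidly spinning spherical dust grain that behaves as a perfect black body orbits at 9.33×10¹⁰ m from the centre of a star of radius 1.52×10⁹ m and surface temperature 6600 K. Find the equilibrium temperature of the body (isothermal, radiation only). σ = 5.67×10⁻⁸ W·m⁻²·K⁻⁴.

The star's surface emits σT_*⁴; at distance d the flux is S = σT_*⁴(R_*/d)².
S = 5.67×10⁻⁸·(6600)⁴·(1.52×10⁹/9.33×10¹⁰)² = 28560 W/m².
For an isothermal sphere T⁴ = (1−a)S/(4σ) = 1.259×10¹¹ K⁴.

T ≈ 596 K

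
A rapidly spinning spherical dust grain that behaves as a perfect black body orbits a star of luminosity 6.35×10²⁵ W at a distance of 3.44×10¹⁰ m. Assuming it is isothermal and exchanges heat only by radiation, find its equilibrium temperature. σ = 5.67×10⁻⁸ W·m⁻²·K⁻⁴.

T ≈ 370 K

First find the stellar flux at distance d: S = L/(4πd²) = 6.35×10²⁵/(4π·(3.44×10¹⁰)²) = 4270 W/m².
For an isothermal sphere, absorbed (1−a)S·πr² = emitted σ·4πr²·T⁴, so T⁴ = (1−a)S/(4σ).
T⁴ = 1.00·4270/(4·5.67×10⁻⁸) = 1.883×10¹⁰ K⁴.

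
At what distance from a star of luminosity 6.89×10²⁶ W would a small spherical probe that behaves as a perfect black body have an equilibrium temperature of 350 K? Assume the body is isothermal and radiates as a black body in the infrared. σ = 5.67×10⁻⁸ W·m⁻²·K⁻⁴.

For an isothermal black-emitting sphere, (1−a)S·πr² = σ·4πr²·T⁴ ⇒ S = 4σT⁴/(1−a).
S = 4·5.67×10⁻⁸·(350)⁴/1.00 = 3403 W/m².
Flux falls as S = L/(4πd²), so d = √(L/(4πS)) = √(6.89×10²⁶/(4π·3403)).

d ≈ 1.27×10¹¹ m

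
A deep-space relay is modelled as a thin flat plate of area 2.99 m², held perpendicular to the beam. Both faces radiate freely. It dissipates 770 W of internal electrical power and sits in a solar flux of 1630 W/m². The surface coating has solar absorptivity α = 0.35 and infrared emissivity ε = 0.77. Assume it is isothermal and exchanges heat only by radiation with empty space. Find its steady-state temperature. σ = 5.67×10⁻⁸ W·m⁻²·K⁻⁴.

T ≈ 312 K

At steady state, absorbed solar power + internal power = radiated power.
Absorbed: α·S·A_cross = 0.35·1630·2.990 = 1706 W (cross-section A).
Total input = 1706 + 770 = 2476 W.
Radiated: εσ·A_surf·T⁴ with A_surf = 2A = 5.980 m².
T⁴ = 2476/(0.77·5.67×10⁻⁸·5.980) = 9.483×10⁹ K⁴.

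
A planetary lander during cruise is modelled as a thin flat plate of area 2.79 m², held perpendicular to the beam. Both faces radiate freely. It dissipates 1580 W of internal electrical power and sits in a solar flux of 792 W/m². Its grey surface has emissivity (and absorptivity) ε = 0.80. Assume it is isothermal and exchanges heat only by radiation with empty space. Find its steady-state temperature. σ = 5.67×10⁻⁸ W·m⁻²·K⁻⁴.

At steady state, absorbed solar power + internal power = radiated power.
Absorbed: α·S·A_cross = 0.80·792·2.790 = 1768 W (cross-section A).
Total input = 1768 + 1580 = 3348 W.
Radiated: εσ·A_surf·T⁴ with A_surf = 2A = 5.580 m².
T⁴ = 3348/(0.80·5.67×10⁻⁸·5.580) = 1.323×10¹⁰ K⁴.

T ≈ 339 K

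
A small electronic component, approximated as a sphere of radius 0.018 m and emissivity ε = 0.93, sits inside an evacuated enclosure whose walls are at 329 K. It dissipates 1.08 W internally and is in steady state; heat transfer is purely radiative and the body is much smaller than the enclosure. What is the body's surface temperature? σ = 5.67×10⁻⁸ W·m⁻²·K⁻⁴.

T ≈ 360 K

For a small grey body in a large enclosure, net radiated power = εσA(T⁴ − T_w⁴).
Steady state: P = εσA(T⁴ − T_w⁴) with A = 4πr² = 0.004072 m².
T⁴ = P/(εσA) + T_w⁴ = 1.08/(0.93·5.67×10⁻⁸·0.004072) + (329)⁴
    = 5.030×10⁹ + 1.172×10¹⁰ = 1.675×10¹⁰ K⁴.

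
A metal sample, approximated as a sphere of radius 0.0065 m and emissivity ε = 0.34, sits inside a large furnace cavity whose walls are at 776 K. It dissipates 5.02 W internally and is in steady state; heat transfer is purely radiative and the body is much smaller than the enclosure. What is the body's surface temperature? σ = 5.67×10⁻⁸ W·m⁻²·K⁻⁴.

For a small grey body in a large enclosure, net radiated power = εσA(T⁴ − T_w⁴).
Steady state: P = εσA(T⁴ − T_w⁴) with A = 4πr² = 5.309×10⁻⁴ m².
T⁴ = P/(εσA) + T_w⁴ = 5.02/(0.34·5.67×10⁻⁸·5.309×10⁻⁴) + (776)⁴
    = 4.905×10¹¹ + 3.626×10¹¹ = 8.531×10¹¹ K⁴.

T ≈ 961 K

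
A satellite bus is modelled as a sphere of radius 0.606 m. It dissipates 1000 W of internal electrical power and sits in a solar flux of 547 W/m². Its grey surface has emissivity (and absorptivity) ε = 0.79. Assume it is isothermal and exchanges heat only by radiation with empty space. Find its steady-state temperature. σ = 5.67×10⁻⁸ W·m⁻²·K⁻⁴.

T ≈ 292 K

At steady state, absorbed solar power + internal power = radiated power.
Absorbed: α·S·A_cross = 0.79·547·1.154 = 498.6 W (cross-section πr²).
Total input = 498.6 + 1000 = 1499 W.
Radiated: εσ·A_surf·T⁴ with A_surf = 4πr² = 4.615 m².
T⁴ = 1499/(0.79·5.67×10⁻⁸·4.615) = 7.249×10⁹ K⁴.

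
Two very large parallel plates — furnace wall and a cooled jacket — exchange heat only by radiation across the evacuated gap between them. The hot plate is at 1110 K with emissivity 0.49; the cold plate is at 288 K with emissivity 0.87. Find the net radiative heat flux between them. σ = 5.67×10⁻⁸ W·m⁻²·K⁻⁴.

q ≈ 39100 W/m²

For two infinite grey parallel plates, q = σ(T₁⁴ − T₂⁴)/(1/ε₁ + 1/ε₂ − 1).
T₁⁴ − T₂⁴ = 1.518×10¹² − 6.880×10⁹ = 1.511×10¹² K⁴.
1/ε₁ + 1/ε₂ − 1 = 2.041 + 1.149 − 1 = 2.190.
q = 5.67×10⁻⁸ × 1.511×10¹² / 2.190.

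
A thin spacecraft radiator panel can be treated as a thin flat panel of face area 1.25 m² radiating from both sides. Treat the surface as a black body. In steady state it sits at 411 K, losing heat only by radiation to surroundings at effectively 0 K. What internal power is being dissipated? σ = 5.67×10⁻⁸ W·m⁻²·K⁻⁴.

P ≈ 4040 W

Steady state: P = εσA T⁴.
A = 2·1.25 = 2.500 m²; T⁴ = (411)⁴ = 2.853×10¹⁰ K⁴.
P = 1.0 × 5.67×10⁻⁸ × 2.500 × 2.853×10¹⁰.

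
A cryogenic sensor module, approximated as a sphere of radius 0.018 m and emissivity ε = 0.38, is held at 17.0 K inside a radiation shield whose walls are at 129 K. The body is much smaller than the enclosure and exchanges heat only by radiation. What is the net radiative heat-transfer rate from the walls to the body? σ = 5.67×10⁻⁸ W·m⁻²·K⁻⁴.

For a small grey body in a large enclosure: P_net = εσA(T_body⁴ − T_wall⁴).
A = 4πr² = 0.004072 m²; T_body⁴ − T_wall⁴ = 83520 − 2.769×10⁸ = -2.768×10⁸ K⁴.
|P_net| = 0.38·5.67×10⁻⁸·0.004072·2.768×10⁸.

P_net ≈ 0.0243 W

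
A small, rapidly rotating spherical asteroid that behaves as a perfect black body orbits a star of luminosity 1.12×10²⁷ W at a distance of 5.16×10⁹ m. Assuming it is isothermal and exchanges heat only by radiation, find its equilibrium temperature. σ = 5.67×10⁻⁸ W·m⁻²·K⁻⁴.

T ≈ 1960 K

First find the stellar flux at distance d: S = L/(4πd²) = 1.12×10²⁷/(4π·(5.16×10⁹)²) = 3.347×10⁶ W/m².
For an isothermal sphere, absorbed (1−a)S·πr² = emitted σ·4πr²·T⁴, so T⁴ = (1−a)S/(4σ).
T⁴ = 1.00·3.347×10⁶/(4·5.67×10⁻⁸) = 1.476×10¹³ K⁴.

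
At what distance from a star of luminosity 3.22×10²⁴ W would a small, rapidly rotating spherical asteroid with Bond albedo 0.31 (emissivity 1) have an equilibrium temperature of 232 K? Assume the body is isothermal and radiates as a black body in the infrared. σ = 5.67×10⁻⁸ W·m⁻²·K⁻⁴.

For an isothermal black-emitting sphere, (1−a)S·πr² = σ·4πr²·T⁴ ⇒ S = 4σT⁴/(1−a).
S = 4·5.67×10⁻⁸·(232)⁴/0.690 = 952.2 W/m².
Flux falls as S = L/(4πd²), so d = √(L/(4πS)) = √(3.22×10²⁴/(4π·952.2)).

d ≈ 1.64×10¹⁰ m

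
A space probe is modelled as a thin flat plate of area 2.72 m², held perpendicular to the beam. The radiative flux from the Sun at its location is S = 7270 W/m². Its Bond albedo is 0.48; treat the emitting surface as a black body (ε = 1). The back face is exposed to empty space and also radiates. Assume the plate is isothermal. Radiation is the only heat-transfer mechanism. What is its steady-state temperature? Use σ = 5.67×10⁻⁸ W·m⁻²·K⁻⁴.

At equilibrium, absorbed power = emitted power.
Absorbing cross-section = A = 2.720 m²; emitting surface = 2A = 5.440 m² (ratio 2).
(1−a)S·A_cross = εσ·A_surf·T⁴  ⇒  T⁴ = (1−a)S/(2σ).
T⁴ = 0.520·7270/(2·5.67×10⁻⁸) = 3.334×10¹⁰ K⁴.
T = (3.334×10¹⁰)^(1/4).

T ≈ 427 K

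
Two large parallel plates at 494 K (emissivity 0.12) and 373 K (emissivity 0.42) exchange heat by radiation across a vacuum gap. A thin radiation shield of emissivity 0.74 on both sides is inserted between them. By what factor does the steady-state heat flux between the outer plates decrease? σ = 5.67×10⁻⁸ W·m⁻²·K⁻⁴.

Without shield: q₀ = σΔ(T⁴)/(1/ε₁+1/ε₂−1) with denominator 9.714.
With shield the two gaps are in series; the resistances add: (1/ε₁+1/ε_s−1)+(1/ε_s+1/ε₂−1) = 8.685+2.732 = 11.42.
Heat-flux ratio q₀/q = 11.42/9.714.

factor ≈ 1.18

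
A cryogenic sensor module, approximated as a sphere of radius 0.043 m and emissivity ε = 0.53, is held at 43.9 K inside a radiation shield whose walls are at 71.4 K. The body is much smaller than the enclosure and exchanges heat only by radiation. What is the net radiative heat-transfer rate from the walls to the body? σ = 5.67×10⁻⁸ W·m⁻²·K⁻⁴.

For a small grey body in a large enclosure: P_net = εσA(T_body⁴ − T_wall⁴).
A = 4πr² = 0.02324 m²; T_body⁴ − T_wall⁴ = 3.714×10⁶ − 2.599×10⁷ = -2.228×10⁷ K⁴.
|P_net| = 0.53·5.67×10⁻⁸·0.02324·2.228×10⁷.

P_net ≈ 0.0156 W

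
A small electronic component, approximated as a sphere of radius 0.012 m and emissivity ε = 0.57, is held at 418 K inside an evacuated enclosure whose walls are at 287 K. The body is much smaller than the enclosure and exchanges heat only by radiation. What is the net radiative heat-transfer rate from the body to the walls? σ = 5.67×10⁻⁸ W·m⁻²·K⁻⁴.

P_net ≈ 1.39 W

For a small grey body in a large enclosure: P_net = εσA(T_body⁴ − T_wall⁴).
A = 4πr² = 0.001810 m²; T_body⁴ − T_wall⁴ = 3.053×10¹⁰ − 6.785×10⁹ = 2.374×10¹⁰ K⁴.
|P_net| = 0.57·5.67×10⁻⁸·0.001810·2.374×10¹⁰.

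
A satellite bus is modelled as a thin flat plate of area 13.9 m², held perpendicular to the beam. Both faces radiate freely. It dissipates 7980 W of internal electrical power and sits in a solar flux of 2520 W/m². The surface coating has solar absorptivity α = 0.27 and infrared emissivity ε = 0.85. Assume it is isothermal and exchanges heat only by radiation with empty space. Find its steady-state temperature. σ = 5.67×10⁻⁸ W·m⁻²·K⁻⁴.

T ≈ 338 K

At steady state, absorbed solar power + internal power = radiated power.
Absorbed: α·S·A_cross = 0.27·2520·13.90 = 9458 W (cross-section A).
Total input = 9458 + 7980 = 17440 W.
Radiated: εσ·A_surf·T⁴ with A_surf = 2A = 27.80 m².
T⁴ = 17440/(0.85·5.67×10⁻⁸·27.80) = 1.301×10¹⁰ K⁴.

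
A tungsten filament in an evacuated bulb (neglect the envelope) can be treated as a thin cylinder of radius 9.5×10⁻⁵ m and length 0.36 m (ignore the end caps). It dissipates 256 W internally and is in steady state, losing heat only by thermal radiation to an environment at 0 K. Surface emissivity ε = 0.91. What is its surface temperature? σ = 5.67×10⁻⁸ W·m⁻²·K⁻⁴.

T ≈ 2190 K

Steady state: internal power = radiated power, P = εσA T⁴.
Radiating area A = 2πrL = 2.149×10⁻⁴ m².
T⁴ = P/(εσA) = 256/(0.91·5.67×10⁻⁸·2.149×10⁻⁴) = 2.309×10¹³ K⁴.
T = (2.309×10¹³)^(1/4).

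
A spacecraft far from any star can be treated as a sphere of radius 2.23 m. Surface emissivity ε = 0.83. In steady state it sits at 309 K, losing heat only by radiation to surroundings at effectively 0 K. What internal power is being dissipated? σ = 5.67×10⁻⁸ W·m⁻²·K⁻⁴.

Steady state: P = εσA T⁴.
A = 4πr² = 62.49 m²; T⁴ = (309)⁴ = 9.117×10⁹ K⁴.
P = 0.83 × 5.67×10⁻⁸ × 62.49 × 9.117×10⁹.

P ≈ 26800 W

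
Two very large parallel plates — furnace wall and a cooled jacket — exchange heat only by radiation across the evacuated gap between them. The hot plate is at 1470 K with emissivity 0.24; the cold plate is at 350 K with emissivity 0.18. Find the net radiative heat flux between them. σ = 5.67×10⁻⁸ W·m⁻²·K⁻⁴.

For two infinite grey parallel plates, q = σ(T₁⁴ − T₂⁴)/(1/ε₁ + 1/ε₂ − 1).
T₁⁴ − T₂⁴ = 4.669×10¹² − 1.501×10¹⁰ = 4.654×10¹² K⁴.
1/ε₁ + 1/ε₂ − 1 = 4.167 + 5.556 − 1 = 8.722.
q = 5.67×10⁻⁸ × 4.654×10¹² / 8.722.

q ≈ 30300 W/m²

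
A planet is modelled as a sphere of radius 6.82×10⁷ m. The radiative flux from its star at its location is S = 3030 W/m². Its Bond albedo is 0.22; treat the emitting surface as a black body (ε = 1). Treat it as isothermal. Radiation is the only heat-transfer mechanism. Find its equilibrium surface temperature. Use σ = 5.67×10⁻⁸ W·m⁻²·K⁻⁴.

At equilibrium, absorbed power = emitted power.
Absorbing cross-section = πr² = 1.461×10¹⁶ m²; emitting surface = 4πr² = 5.845×10¹⁶ m² (ratio 4).
(1−a)S·A_cross = εσ·A_surf·T⁴  ⇒  T⁴ = (1−a)S/(4σ).
T⁴ = 0.780·3030/(4·5.67×10⁻⁸) = 1.042×10¹⁰ K⁴.
T = (1.042×10¹⁰)^(1/4).

T ≈ 320 K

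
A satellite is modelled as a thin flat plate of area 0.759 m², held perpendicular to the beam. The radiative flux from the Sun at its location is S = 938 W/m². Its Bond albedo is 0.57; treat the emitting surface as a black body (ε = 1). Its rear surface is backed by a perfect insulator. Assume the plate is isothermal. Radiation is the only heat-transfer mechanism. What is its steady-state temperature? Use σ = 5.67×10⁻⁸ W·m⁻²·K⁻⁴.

At equilibrium, absorbed power = emitted power.
Absorbing cross-section = A = 0.7590 m²; emitting surface = A = 0.7590 m² (ratio 1).
(1−a)S·A_cross = εσ·A_surf·T⁴  ⇒  T⁴ = (1−a)S/(1σ).
T⁴ = 0.430·938/(1·5.67×10⁻⁸) = 7.114×10⁹ K⁴.
T = (7.114×10⁹)^(1/4).

T ≈ 290 K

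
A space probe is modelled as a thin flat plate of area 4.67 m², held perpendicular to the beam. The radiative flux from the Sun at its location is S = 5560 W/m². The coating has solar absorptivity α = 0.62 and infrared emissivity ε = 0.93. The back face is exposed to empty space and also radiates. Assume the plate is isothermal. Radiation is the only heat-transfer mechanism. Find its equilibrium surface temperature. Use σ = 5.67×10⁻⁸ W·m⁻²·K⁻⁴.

T ≈ 425 K

At equilibrium, absorbed power = emitted power.
Absorbing cross-section = A = 4.670 m²; emitting surface = 2A = 9.340 m² (ratio 2).
αS·A_cross = εσ·A_surf·T⁴  ⇒  T⁴ = αS/(ε·2σ).
T⁴ = 0.620·5560/(0.93·2·5.67×10⁻⁸) = 3.269×10¹⁰ K⁴.
T = (3.269×10¹⁰)^(1/4).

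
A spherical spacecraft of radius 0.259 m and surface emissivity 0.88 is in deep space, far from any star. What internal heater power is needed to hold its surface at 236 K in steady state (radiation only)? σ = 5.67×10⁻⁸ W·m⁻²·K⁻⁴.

P = εσ·4πr²·T⁴.
4πr² = 0.8430 m²; T⁴ = 3.102×10⁹ K⁴.
P = 0.88·5.67×10⁻⁸·0.8430·3.102×10⁹.

P ≈ 130 W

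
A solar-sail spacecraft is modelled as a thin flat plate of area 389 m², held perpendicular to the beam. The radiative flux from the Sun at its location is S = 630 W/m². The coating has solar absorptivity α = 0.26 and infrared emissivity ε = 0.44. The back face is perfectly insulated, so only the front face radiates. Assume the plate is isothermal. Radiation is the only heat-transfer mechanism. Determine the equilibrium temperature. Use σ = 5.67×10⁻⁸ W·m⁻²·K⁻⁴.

T ≈ 285 K

At equilibrium, absorbed power = emitted power.
Absorbing cross-section = A = 389.0 m²; emitting surface = A = 389.0 m² (ratio 1).
αS·A_cross = εσ·A_surf·T⁴  ⇒  T⁴ = αS/(ε·1σ).
T⁴ = 0.260·630/(0.44·1·5.67×10⁻⁸) = 6.566×10⁹ K⁴.
T = (6.566×10⁹)^(1/4).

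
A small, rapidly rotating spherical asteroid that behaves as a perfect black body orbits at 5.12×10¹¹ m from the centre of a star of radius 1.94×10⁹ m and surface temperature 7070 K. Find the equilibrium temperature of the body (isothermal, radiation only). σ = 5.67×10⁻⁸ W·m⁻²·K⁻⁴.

T ≈ 308 K

The star's surface emits σT_*⁴; at distance d the flux is S = σT_*⁴(R_*/d)².
S = 5.67×10⁻⁸·(7070)⁴·(1.94×10⁹/5.12×10¹¹)² = 2034 W/m².
For an isothermal sphere T⁴ = (1−a)S/(4σ) = 8.968×10⁹ K⁴.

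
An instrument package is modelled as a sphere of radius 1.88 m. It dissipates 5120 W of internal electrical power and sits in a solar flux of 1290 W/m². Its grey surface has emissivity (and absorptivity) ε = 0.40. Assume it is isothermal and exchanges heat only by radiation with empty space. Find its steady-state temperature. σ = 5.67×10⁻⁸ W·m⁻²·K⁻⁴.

At steady state, absorbed solar power + internal power = radiated power.
Absorbed: α·S·A_cross = 0.40·1290·11.10 = 5729 W (cross-section πr²).
Total input = 5729 + 5120 = 10850 W.
Radiated: εσ·A_surf·T⁴ with A_surf = 4πr² = 44.41 m².
T⁴ = 10850/(0.40·5.67×10⁻⁸·44.41) = 1.077×10¹⁰ K⁴.

T ≈ 322 K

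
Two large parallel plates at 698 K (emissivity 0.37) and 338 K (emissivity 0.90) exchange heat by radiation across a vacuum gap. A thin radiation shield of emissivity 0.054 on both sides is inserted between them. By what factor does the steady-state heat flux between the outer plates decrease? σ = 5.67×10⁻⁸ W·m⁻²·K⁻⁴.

Without shield: q₀ = σΔ(T⁴)/(1/ε₁+1/ε₂−1) with denominator 2.814.
With shield the two gaps are in series; the resistances add: (1/ε₁+1/ε_s−1)+(1/ε_s+1/ε₂−1) = 20.22+18.63 = 38.85.
Heat-flux ratio q₀/q = 38.85/2.814.

factor ≈ 13.8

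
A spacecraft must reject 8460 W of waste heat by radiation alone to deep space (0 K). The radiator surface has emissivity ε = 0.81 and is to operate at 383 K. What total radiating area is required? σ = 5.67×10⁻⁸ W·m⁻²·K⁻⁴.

A ≈ 8.56 m²

P = εσA T⁴ ⇒ A = P/(εσT⁴).
T⁴ = 2.152×10¹⁰ K⁴.
A = 8460/(0.81 × 5.67×10⁻⁸ × 2.152×10¹⁰).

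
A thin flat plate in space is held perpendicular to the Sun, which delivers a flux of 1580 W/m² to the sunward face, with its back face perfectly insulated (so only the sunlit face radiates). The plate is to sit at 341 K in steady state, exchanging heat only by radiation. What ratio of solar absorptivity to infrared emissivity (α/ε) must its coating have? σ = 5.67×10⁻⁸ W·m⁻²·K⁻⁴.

Balance: αS·A = εσ·1A·T⁴ ⇒ α/ε = σT⁴/S.
α/ε = 5.67×10⁻⁸·(341)⁴/1580 = 5.67×10⁻⁸·1.352×10¹⁰/1580.

α/ε ≈ 0.485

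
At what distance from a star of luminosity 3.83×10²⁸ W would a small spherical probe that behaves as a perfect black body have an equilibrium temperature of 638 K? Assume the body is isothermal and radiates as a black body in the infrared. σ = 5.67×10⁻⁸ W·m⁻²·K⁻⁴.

For an isothermal black-emitting sphere, (1−a)S·πr² = σ·4πr²·T⁴ ⇒ S = 4σT⁴/(1−a).
S = 4·5.67×10⁻⁸·(638)⁴/1.00 = 37580 W/m².
Flux falls as S = L/(4πd²), so d = √(L/(4πS)) = √(3.83×10²⁸/(4π·37580)).

d ≈ 2.85×10¹¹ m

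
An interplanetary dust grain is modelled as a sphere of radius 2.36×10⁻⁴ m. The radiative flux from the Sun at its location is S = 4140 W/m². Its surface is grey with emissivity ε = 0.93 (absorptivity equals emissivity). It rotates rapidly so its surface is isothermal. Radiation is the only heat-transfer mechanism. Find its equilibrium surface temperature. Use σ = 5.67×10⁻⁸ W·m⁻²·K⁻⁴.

At equilibrium, absorbed power = emitted power.
Absorbing cross-section = πr² = 1.750×10⁻⁷ m²; emitting surface = 4πr² = 6.999×10⁻⁷ m² (ratio 4).
εS·A_cross = εσ·A_surf·T⁴  ⇒  T⁴ = S/(4σ)   (ε cancels).
T⁴ = 4140/(4·5.67×10⁻⁸) = 1.825×10¹⁰ K⁴.
T = (1.825×10¹⁰)^(1/4).

T ≈ 368 K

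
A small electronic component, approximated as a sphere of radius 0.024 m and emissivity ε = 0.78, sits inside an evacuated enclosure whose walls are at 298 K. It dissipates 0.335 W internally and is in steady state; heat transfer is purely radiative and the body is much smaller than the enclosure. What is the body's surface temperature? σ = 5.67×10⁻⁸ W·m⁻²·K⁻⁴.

For a small grey body in a large enclosure, net radiated power = εσA(T⁴ − T_w⁴).
Steady state: P = εσA(T⁴ − T_w⁴) with A = 4πr² = 0.007238 m².
T⁴ = P/(εσA) + T_w⁴ = 0.335/(0.78·5.67×10⁻⁸·0.007238) + (298)⁴
    = 1.046×10⁹ + 7.886×10⁹ = 8.933×10⁹ K⁴.

T ≈ 307 K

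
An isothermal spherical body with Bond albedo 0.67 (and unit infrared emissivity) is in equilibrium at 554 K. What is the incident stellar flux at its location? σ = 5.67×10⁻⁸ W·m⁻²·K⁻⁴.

S ≈ 64700 W/m²

(1−a)S·πr² = σ·4πr²·T⁴ ⇒ S = 4σT⁴/(1−a).
S = 4·5.67×10⁻⁸·9.420×10¹⁰/0.330.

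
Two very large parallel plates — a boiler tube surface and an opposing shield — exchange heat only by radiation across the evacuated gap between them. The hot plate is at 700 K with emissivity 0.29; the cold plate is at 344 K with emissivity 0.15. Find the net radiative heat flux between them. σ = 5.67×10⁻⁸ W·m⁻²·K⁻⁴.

For two infinite grey parallel plates, q = σ(T₁⁴ − T₂⁴)/(1/ε₁ + 1/ε₂ − 1).
T₁⁴ − T₂⁴ = 2.401×10¹¹ − 1.400×10¹⁰ = 2.261×10¹¹ K⁴.
1/ε₁ + 1/ε₂ − 1 = 3.448 + 6.667 − 1 = 9.115.
q = 5.67×10⁻⁸ × 2.261×10¹¹ / 9.115.

q ≈ 1410 W/m²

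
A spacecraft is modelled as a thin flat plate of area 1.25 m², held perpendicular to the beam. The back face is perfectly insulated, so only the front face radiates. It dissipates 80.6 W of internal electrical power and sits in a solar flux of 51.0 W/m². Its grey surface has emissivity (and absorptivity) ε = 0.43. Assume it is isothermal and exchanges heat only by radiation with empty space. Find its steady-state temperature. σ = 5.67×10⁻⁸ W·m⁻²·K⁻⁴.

T ≈ 244 K

At steady state, absorbed solar power + internal power = radiated power.
Absorbed: α·S·A_cross = 0.43·51.0·1.250 = 27.41 W (cross-section A).
Total input = 27.41 + 80.6 = 108.0 W.
Radiated: εσ·A_surf·T⁴ with A_surf = A = 1.250 m².
T⁴ = 108.0/(0.43·5.67×10⁻⁸·1.250) = 3.544×10⁹ K⁴.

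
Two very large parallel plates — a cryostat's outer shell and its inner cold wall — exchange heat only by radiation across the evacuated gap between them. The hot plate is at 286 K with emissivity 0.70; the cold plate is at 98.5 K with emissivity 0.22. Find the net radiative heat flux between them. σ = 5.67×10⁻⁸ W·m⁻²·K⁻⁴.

q ≈ 75.2 W/m²

For two infinite grey parallel plates, q = σ(T₁⁴ − T₂⁴)/(1/ε₁ + 1/ε₂ − 1).
T₁⁴ − T₂⁴ = 6.691×10⁹ − 9.413×10⁷ = 6.596×10⁹ K⁴.
1/ε₁ + 1/ε₂ − 1 = 1.429 + 4.545 − 1 = 4.974.
q = 5.67×10⁻⁸ × 6.596×10⁹ / 4.974.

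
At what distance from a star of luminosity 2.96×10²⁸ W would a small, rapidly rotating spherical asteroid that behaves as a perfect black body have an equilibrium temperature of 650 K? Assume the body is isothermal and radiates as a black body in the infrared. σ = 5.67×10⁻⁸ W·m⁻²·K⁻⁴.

For an isothermal black-emitting sphere, (1−a)S·πr² = σ·4πr²·T⁴ ⇒ S = 4σT⁴/(1−a).
S = 4·5.67×10⁻⁸·(650)⁴/1.00 = 40490 W/m².
Flux falls as S = L/(4πd²), so d = √(L/(4πS)) = √(2.96×10²⁸/(4π·40490)).

d ≈ 2.41×10¹¹ m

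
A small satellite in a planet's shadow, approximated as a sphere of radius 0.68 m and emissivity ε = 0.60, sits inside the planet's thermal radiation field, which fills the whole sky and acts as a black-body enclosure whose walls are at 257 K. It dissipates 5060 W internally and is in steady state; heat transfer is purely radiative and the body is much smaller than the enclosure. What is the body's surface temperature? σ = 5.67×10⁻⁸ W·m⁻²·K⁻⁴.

T ≈ 416 K

For a small grey body in a large enclosure, net radiated power = εσA(T⁴ − T_w⁴).
Steady state: P = εσA(T⁴ − T_w⁴) with A = 4πr² = 5.811 m².
T⁴ = P/(εσA) + T_w⁴ = 5060/(0.60·5.67×10⁻⁸·5.811) + (257)⁴
    = 2.560×10¹⁰ + 4.362×10⁹ = 2.996×10¹⁰ K⁴.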